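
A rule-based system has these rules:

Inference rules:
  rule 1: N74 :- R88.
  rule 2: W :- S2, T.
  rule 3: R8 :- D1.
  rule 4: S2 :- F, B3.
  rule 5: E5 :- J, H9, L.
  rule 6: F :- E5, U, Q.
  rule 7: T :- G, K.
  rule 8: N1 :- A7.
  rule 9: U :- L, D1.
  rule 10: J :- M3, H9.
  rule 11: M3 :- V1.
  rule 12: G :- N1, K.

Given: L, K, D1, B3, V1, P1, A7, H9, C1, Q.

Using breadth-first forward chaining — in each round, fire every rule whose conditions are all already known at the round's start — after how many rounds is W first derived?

6

Round 1 — rule 3, rule 8, rule 9, rule 11, derive R8, N1, U, M3.
Round 2 — rule 10, rule 12, derive J, G.
Round 3 — rule 5, rule 7, derive E5, T.
Round 4 — rule 6, derive F.
Round 5 — rule 4, derive S2.
Round 6 — rule 2, derive W.
W first appears in round 6.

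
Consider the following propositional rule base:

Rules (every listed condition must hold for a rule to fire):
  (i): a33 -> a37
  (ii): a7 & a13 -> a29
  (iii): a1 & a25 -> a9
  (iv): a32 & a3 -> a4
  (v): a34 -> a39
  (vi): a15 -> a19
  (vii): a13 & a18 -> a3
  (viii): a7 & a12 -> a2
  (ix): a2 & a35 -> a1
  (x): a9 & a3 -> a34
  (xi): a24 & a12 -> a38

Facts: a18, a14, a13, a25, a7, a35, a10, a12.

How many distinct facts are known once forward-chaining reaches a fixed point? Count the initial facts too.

15

[1] (ii) [a7 & a13 -> a29]; (vii) [a13 & a18 -> a3]; (viii) [a7 & a12 -> a2]. ⇒ new: a29, a3, a2.
[2] (ix) [a2 & a35 -> a1]. ⇒ new: a1.
[3] (iii) [a1 & a25 -> a9]. ⇒ new: a9.
[4] (x) [a9 & a3 -> a34]. ⇒ new: a34.
[5] (v) [a34 -> a39]. ⇒ new: a39.
Closure: {a1, a10, a12, a13, a14, a18, a2, a25, a29, a3, a34, a35, a39, a7, a9} — 15 facts.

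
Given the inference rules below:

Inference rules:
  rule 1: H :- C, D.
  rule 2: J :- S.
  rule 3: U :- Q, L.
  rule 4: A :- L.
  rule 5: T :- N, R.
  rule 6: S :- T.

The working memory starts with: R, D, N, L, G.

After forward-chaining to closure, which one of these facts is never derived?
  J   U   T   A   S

Round 1: rule 4 [A :- L.]; rule 5 [T :- N, R.]. Adds A, T.
Round 2: rule 6 [S :- T.]. Adds S.
Round 3: rule 2 [J :- S.]. Adds J.
Derived: J (round 3), A (round 1), T (round 1), S (round 2). U never appears in any round.

U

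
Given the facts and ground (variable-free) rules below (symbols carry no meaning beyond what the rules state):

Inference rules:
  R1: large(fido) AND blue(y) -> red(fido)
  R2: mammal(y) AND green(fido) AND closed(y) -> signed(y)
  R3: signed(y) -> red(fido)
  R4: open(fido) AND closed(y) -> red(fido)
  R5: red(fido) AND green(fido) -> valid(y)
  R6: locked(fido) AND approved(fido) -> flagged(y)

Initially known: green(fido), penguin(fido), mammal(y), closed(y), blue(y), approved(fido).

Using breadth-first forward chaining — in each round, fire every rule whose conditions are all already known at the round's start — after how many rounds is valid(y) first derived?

[1] R2 [mammal(y) AND green(fido) AND closed(y) -> signed(y)]. ⇒ new: signed(y).
[2] R3 [signed(y) -> red(fido)]. ⇒ new: red(fido).
[3] R5 [red(fido) AND green(fido) -> valid(y)]. ⇒ new: valid(y).
valid(y) first appears in round 3.

3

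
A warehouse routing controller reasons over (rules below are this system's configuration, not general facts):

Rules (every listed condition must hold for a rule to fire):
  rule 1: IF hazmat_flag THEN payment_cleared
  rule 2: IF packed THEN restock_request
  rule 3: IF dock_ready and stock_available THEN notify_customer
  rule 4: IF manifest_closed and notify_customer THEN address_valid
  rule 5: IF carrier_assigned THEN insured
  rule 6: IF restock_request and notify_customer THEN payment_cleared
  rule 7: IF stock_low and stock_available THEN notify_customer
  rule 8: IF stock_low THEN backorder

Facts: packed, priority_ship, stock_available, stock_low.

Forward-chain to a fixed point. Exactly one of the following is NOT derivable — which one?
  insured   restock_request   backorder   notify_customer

[1] rule 2 [IF packed THEN restock_request]; rule 7 [IF stock_low and stock_available THEN notify_customer]; rule 8 [IF stock_low THEN backorder]. ⇒ new: restock_request, notify_customer, backorder.
[2] rule 6 [IF restock_request and notify_customer THEN payment_cleared]. ⇒ new: payment_cleared.
Derived: backorder (round 1), restock_request (round 1), notify_customer (round 1). insured never appears in any round.

insured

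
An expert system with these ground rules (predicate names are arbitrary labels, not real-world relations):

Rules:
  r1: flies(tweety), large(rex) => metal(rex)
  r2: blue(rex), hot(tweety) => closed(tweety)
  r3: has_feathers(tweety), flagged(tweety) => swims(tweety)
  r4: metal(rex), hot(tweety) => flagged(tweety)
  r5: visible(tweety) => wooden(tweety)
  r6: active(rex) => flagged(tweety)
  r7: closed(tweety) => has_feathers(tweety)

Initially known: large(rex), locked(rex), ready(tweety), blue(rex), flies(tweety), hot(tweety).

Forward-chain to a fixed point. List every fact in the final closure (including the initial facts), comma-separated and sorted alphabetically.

blue(rex), closed(tweety), flagged(tweety), flies(tweety), has_feathers(tweety), hot(tweety), large(rex), locked(rex), metal(rex), ready(tweety), swims(tweety)

Round 1 — r1, r2, derive metal(rex), closed(tweety).
Round 2 — r4, r7, derive flagged(tweety), has_feathers(tweety).
Round 3 — r3, derive swims(tweety).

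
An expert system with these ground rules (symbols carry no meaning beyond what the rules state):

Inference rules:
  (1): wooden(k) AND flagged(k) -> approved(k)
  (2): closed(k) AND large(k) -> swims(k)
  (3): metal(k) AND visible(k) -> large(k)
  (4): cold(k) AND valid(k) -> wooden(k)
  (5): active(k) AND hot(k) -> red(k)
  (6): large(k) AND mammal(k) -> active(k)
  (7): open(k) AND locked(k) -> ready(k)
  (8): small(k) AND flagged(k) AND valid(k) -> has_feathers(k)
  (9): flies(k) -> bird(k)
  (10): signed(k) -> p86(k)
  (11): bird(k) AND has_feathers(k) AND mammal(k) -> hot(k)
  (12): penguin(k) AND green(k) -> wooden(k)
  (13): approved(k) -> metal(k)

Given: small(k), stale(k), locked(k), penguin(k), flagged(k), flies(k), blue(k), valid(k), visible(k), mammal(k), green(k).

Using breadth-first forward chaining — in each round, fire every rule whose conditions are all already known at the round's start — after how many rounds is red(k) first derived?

Round 1 — (8), (9), (12), derive has_feathers(k), bird(k), wooden(k).
Round 2 — (1), (11), derive approved(k), hot(k).
Round 3 — (13), derive metal(k).
Round 4 — (3), derive large(k).
Round 5 — (6), derive active(k).
Round 6 — (5), derive red(k).
red(k) first appears in round 6.

6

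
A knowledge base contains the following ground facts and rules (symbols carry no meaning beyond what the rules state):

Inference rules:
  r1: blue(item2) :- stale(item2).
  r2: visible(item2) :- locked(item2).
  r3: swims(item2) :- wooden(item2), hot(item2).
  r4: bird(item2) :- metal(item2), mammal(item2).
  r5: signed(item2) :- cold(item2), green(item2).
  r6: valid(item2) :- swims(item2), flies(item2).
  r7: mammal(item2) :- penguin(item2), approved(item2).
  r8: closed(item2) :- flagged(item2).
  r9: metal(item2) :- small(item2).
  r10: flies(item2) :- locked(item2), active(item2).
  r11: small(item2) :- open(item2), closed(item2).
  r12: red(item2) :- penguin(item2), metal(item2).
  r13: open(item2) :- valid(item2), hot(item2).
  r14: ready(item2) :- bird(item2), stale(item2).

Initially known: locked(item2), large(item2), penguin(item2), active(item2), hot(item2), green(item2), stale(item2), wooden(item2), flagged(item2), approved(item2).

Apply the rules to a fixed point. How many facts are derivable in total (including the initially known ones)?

[1] r1 [blue(item2) :- stale(item2).]; r2 [visible(item2) :- locked(item2).]; r3 [swims(item2) :- wooden(item2), hot(item2).]; r7 [mammal(item2) :- penguin(item2), approved(item2).]; r8 [closed(item2) :- flagged(item2).]; r10 [flies(item2) :- locked(item2), active(item2).]. ⇒ new: blue(item2), visible(item2), swims(item2), mammal(item2), closed(item2), flies(item2).
[2] r6 [valid(item2) :- swims(item2), flies(item2).]. ⇒ new: valid(item2).
[3] r13 [open(item2) :- valid(item2), hot(item2).]. ⇒ new: open(item2).
[4] r11 [small(item2) :- open(item2), closed(item2).]. ⇒ new: small(item2).
[5] r9 [metal(item2) :- small(item2).]. ⇒ new: metal(item2).
[6] r4 [bird(item2) :- metal(item2), mammal(item2).]; r12 [red(item2) :- penguin(item2), metal(item2).]. ⇒ new: bird(item2), red(item2).
[7] r14 [ready(item2) :- bird(item2), stale(item2).]. ⇒ new: ready(item2).
Closure: {active(item2), approved(item2), bird(item2), blue(item2), closed(item2), flagged(item2), flies(item2), green(item2), hot(item2), large(item2), locked(item2), mammal(item2), metal(item2), open(item2), penguin(item2), ready(item2), red(item2), small(item2), stale(item2), swims(item2), valid(item2), visible(item2), wooden(item2)} — 23 facts.

23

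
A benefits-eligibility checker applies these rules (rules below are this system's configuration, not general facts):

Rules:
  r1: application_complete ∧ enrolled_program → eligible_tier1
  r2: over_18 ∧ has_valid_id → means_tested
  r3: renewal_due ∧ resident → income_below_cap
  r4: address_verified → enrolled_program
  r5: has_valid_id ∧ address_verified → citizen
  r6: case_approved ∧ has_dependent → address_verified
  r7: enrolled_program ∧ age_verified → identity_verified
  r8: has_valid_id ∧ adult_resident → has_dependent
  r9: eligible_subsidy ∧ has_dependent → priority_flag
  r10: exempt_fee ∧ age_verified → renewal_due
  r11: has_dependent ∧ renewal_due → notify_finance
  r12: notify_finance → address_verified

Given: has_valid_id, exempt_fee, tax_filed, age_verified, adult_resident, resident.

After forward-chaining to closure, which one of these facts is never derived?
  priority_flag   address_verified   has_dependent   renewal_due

priority_flag

[1] r8 [has_valid_id ∧ adult_resident → has_dependent]; r10 [exempt_fee ∧ age_verified → renewal_due]. ⇒ new: has_dependent, renewal_due.
[2] r3 [renewal_due ∧ resident → income_below_cap]; r11 [has_dependent ∧ renewal_due → notify_finance]. ⇒ new: income_below_cap, notify_finance.
[3] r12 [notify_finance → address_verified]. ⇒ new: address_verified.
[4] r4 [address_verified → enrolled_program]; r5 [has_valid_id ∧ address_verified → citizen]. ⇒ new: enrolled_program, citizen.
[5] r7 [enrolled_program ∧ age_verified → identity_verified]. ⇒ new: identity_verified.
Derived: address_verified (round 3), renewal_due (round 1), has_dependent (round 1). priority_flag never appears in any round.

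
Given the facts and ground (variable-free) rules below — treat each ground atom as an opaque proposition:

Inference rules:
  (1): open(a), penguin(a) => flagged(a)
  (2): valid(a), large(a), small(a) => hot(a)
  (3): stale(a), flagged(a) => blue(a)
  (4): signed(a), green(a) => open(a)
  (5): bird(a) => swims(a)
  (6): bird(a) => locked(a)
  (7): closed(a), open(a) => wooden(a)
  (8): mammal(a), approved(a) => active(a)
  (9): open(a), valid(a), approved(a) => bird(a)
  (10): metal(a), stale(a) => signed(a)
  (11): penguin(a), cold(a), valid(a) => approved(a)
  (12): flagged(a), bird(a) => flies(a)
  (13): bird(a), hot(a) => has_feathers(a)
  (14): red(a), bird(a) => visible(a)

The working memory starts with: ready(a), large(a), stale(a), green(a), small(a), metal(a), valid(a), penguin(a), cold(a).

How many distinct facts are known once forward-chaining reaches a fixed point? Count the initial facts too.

Round 1: (2) [valid(a), large(a), small(a) => hot(a)]; (10) [metal(a), stale(a) => signed(a)]; (11) [penguin(a), cold(a), valid(a) => approved(a)]. Adds hot(a), signed(a), approved(a).
Round 2: (4) [signed(a), green(a) => open(a)]. Adds open(a).
Round 3: (1) [open(a), penguin(a) => flagged(a)]; (9) [open(a), valid(a), approved(a) => bird(a)]. Adds flagged(a), bird(a).
Round 4: (3) [stale(a), flagged(a) => blue(a)]; (5) [bird(a) => swims(a)]; (6) [bird(a) => locked(a)]; (12) [flagged(a), bird(a) => flies(a)]; (13) [bird(a), hot(a) => has_feathers(a)]. Adds blue(a), swims(a), locked(a), flies(a), has_feathers(a).
Closure: {approved(a), bird(a), blue(a), cold(a), flagged(a), flies(a), green(a), has_feathers(a), hot(a), large(a), locked(a), metal(a), open(a), penguin(a), ready(a), signed(a), small(a), stale(a), swims(a), valid(a)} — 20 facts.

20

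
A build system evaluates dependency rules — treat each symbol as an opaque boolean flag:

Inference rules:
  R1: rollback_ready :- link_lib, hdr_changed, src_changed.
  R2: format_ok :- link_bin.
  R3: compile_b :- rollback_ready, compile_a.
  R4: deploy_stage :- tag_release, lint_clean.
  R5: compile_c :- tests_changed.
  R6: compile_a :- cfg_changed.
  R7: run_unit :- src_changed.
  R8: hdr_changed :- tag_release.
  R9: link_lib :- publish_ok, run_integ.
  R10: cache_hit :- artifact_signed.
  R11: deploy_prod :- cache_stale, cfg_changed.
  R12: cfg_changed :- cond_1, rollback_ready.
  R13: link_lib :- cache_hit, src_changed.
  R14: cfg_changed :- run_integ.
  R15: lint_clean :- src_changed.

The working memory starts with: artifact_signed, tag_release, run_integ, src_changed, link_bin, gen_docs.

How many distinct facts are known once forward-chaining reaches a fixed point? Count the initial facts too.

Round 1: R2 [format_ok :- link_bin.]; R7 [run_unit :- src_changed.]; R8 [hdr_changed :- tag_release.]; R10 [cache_hit :- artifact_signed.]; R14 [cfg_changed :- run_integ.]; R15 [lint_clean :- src_changed.]. New: format_ok, run_unit, hdr_changed, cache_hit, cfg_changed, lint_clean.
Round 2: R4 [deploy_stage :- tag_release, lint_clean.]; R6 [compile_a :- cfg_changed.]; R13 [link_lib :- cache_hit, src_changed.]. New: deploy_stage, compile_a, link_lib.
Round 3: R1 [rollback_ready :- link_lib, hdr_changed, src_changed.]. New: rollback_ready.
Round 4: R3 [compile_b :- rollback_ready, compile_a.]. New: compile_b.
Closure: {artifact_signed, cache_hit, cfg_changed, compile_a, compile_b, deploy_stage, format_ok, gen_docs, hdr_changed, link_bin, link_lib, lint_clean, rollback_ready, run_integ, run_unit, src_changed, tag_release} — 17 facts.

17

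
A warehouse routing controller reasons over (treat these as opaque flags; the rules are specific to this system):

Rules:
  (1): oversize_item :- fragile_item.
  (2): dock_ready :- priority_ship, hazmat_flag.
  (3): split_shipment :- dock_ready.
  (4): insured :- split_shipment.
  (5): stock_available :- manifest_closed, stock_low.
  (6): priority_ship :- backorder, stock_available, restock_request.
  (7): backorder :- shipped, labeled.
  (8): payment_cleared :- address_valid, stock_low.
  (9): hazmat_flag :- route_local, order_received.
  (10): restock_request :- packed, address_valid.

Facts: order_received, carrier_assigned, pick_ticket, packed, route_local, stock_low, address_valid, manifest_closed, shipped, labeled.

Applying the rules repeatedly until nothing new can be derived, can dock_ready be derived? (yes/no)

Round 1 fires (5), (7), (8), (9), (10), giving stock_available, backorder, payment_cleared, hazmat_flag, restock_request.
Round 2 fires (6), giving priority_ship.
Round 3 fires (2), giving dock_ready.
Round 4 fires (3), giving split_shipment.
Round 5 fires (4), giving insured.
dock_ready appears in round 3, so it is derivable.

yes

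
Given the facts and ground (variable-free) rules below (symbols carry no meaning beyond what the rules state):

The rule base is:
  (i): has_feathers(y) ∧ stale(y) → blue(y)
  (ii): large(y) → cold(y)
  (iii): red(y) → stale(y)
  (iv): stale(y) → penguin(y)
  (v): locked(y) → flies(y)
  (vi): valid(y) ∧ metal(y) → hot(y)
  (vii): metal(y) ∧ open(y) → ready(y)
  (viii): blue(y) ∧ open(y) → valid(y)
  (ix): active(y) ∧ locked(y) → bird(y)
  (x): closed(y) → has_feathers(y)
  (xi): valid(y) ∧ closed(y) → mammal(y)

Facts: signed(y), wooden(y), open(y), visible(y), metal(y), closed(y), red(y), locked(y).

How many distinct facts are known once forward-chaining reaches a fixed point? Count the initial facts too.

Round 1 fires (iii), (v), (vii), (x), giving stale(y), flies(y), ready(y), has_feathers(y).
Round 2 fires (i), (iv), giving blue(y), penguin(y).
Round 3 fires (viii), giving valid(y).
Round 4 fires (vi), (xi), giving hot(y), mammal(y).
Closure: {blue(y), closed(y), flies(y), has_feathers(y), hot(y), locked(y), mammal(y), metal(y), open(y), penguin(y), ready(y), red(y), signed(y), stale(y), valid(y), visible(y), wooden(y)} — 17 facts.

17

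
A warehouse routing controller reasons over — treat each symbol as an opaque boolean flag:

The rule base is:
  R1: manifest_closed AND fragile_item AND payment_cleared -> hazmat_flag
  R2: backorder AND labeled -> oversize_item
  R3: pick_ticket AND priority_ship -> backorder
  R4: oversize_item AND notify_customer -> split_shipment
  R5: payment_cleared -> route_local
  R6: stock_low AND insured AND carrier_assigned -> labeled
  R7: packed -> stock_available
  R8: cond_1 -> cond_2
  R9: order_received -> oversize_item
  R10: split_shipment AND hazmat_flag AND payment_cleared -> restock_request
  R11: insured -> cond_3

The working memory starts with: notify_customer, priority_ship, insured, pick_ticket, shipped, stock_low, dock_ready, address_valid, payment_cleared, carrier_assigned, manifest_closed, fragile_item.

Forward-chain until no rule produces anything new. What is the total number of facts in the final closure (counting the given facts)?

20

Round 1: R1 [manifest_closed AND fragile_item AND payment_cleared -> hazmat_flag]; R3 [pick_ticket AND priority_ship -> backorder]; R5 [payment_cleared -> route_local]; R6 [stock_low AND insured AND carrier_assigned -> labeled]; R11 [insured -> cond_3]. Adds hazmat_flag, backorder, route_local, labeled, cond_3.
Round 2: R2 [backorder AND labeled -> oversize_item]. Adds oversize_item.
Round 3: R4 [oversize_item AND notify_customer -> split_shipment]. Adds split_shipment.
Round 4: R10 [split_shipment AND hazmat_flag AND payment_cleared -> restock_request]. Adds restock_request.
Closure: {address_valid, backorder, carrier_assigned, cond_3, dock_ready, fragile_item, hazmat_flag, insured, labeled, manifest_closed, notify_customer, oversize_item, payment_cleared, pick_ticket, priority_ship, restock_request, route_local, shipped, split_shipment, stock_low} — 20 facts.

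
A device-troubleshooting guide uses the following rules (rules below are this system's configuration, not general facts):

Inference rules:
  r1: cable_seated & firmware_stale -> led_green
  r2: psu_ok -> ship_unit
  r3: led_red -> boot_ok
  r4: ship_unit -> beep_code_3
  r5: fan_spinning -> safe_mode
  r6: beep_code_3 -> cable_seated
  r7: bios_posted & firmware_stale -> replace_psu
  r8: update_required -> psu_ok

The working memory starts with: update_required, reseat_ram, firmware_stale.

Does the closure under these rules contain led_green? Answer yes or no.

Round 1 fires r8, giving psu_ok.
Round 2 fires r2, giving ship_unit.
Round 3 fires r4, giving beep_code_3.
Round 4 fires r6, giving cable_seated.
Round 5 fires r1, giving led_green.
led_green appears in round 5, so it is derivable.

yes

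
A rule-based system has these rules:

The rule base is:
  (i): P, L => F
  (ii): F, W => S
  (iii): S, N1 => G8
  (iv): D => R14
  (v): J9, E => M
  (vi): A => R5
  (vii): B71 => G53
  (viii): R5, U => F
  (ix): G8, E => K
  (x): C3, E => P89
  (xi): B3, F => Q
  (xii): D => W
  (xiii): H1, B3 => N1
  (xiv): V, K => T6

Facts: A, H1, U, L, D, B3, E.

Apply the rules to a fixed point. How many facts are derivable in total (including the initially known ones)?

16

Round 1: (iv) [D => R14]; (vi) [A => R5]; (xii) [D => W]; (xiii) [H1, B3 => N1]. Adds R14, R5, W, N1.
Round 2: (viii) [R5, U => F]. Adds F.
Round 3: (ii) [F, W => S]; (xi) [B3, F => Q]. Adds S, Q.
Round 4: (iii) [S, N1 => G8]. Adds G8.
Round 5: (ix) [G8, E => K]. Adds K.
Closure: {A, B3, D, E, F, G8, H1, K, L, N1, Q, R14, R5, S, U, W} — 16 facts.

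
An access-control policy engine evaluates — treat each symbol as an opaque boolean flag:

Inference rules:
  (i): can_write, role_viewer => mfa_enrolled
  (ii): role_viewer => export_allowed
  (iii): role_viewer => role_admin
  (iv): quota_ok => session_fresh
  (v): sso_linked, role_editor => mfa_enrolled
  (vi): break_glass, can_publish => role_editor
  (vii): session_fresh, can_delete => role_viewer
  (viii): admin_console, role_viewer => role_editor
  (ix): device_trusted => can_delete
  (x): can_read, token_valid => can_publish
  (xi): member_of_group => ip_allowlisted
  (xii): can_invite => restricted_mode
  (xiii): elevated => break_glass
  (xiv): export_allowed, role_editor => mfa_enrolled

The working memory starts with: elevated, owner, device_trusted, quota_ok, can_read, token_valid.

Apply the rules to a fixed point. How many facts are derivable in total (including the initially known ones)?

15

Round 1: (iv) [quota_ok => session_fresh]; (ix) [device_trusted => can_delete]; (x) [can_read, token_valid => can_publish]; (xiii) [elevated => break_glass]. New: session_fresh, can_delete, can_publish, break_glass.
Round 2: (vi) [break_glass, can_publish => role_editor]; (vii) [session_fresh, can_delete => role_viewer]. New: role_editor, role_viewer.
Round 3: (ii) [role_viewer => export_allowed]; (iii) [role_viewer => role_admin]. New: export_allowed, role_admin.
Round 4: (xiv) [export_allowed, role_editor => mfa_enrolled]. New: mfa_enrolled.
Closure: {break_glass, can_delete, can_publish, can_read, device_trusted, elevated, export_allowed, mfa_enrolled, owner, quota_ok, role_admin, role_editor, role_viewer, session_fresh, token_valid} — 15 facts.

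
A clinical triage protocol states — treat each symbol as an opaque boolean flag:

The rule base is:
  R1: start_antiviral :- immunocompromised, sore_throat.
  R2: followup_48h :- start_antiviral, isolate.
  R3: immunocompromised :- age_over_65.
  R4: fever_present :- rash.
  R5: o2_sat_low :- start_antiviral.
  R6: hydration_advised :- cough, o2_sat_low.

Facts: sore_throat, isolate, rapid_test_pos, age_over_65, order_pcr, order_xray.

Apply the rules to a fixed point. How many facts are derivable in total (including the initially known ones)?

Round 1: R3 [immunocompromised :- age_over_65.]. New: immunocompromised.
Round 2: R1 [start_antiviral :- immunocompromised, sore_throat.]. New: start_antiviral.
Round 3: R2 [followup_48h :- start_antiviral, isolate.]; R5 [o2_sat_low :- start_antiviral.]. New: followup_48h, o2_sat_low.
Closure: {age_over_65, followup_48h, immunocompromised, isolate, o2_sat_low, order_pcr, order_xray, rapid_test_pos, sore_throat, start_antiviral} — 10 facts.

10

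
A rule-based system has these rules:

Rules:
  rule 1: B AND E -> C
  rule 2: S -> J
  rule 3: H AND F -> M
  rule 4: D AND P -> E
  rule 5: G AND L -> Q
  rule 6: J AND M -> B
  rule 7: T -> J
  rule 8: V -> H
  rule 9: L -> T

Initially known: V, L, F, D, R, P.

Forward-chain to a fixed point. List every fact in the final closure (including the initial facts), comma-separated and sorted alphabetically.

[1] rule 4 [D AND P -> E]; rule 8 [V -> H]; rule 9 [L -> T]. ⇒ new: E, H, T.
[2] rule 3 [H AND F -> M]; rule 7 [T -> J]. ⇒ new: M, J.
[3] rule 6 [J AND M -> B]. ⇒ new: B.
[4] rule 1 [B AND E -> C]. ⇒ new: C.

B, C, D, E, F, H, J, L, M, P, R, T, V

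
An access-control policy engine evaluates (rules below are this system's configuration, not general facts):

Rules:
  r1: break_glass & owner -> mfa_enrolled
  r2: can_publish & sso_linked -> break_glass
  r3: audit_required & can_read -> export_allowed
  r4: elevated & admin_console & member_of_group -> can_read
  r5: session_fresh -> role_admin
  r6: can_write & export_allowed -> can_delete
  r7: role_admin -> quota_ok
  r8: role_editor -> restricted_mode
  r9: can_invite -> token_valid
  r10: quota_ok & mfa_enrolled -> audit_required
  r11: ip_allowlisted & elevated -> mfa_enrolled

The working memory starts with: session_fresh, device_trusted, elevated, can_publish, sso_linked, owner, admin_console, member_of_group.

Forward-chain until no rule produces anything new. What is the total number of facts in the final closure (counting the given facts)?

Round 1 — r2, r4, r5, derive break_glass, can_read, role_admin.
Round 2 — r1, r7, derive mfa_enrolled, quota_ok.
Round 3 — r10, derive audit_required.
Round 4 — r3, derive export_allowed.
Closure: {admin_console, audit_required, break_glass, can_publish, can_read, device_trusted, elevated, export_allowed, member_of_group, mfa_enrolled, owner, quota_ok, role_admin, session_fresh, sso_linked} — 15 facts.

15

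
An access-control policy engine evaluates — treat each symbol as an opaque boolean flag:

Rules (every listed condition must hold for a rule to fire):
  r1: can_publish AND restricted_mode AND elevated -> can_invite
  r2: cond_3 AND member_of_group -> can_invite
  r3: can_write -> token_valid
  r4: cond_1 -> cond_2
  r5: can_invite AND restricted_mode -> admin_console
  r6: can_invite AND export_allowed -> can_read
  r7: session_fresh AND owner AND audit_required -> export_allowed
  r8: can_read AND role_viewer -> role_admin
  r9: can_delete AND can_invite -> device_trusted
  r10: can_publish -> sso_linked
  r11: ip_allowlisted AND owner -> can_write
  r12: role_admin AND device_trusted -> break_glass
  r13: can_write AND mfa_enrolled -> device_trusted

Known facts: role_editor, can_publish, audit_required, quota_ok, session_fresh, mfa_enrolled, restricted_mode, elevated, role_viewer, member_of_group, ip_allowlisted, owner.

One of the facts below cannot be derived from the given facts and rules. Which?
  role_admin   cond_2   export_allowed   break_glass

Round 1: r1 [can_publish AND restricted_mode AND elevated -> can_invite]; r7 [session_fresh AND owner AND audit_required -> export_allowed]; r10 [can_publish -> sso_linked]; r11 [ip_allowlisted AND owner -> can_write]. Adds can_invite, export_allowed, sso_linked, can_write.
Round 2: r3 [can_write -> token_valid]; r5 [can_invite AND restricted_mode -> admin_console]; r6 [can_invite AND export_allowed -> can_read]; r13 [can_write AND mfa_enrolled -> device_trusted]. Adds token_valid, admin_console, can_read, device_trusted.
Round 3: r8 [can_read AND role_viewer -> role_admin]. Adds role_admin.
Round 4: r12 [role_admin AND device_trusted -> break_glass]. Adds break_glass.
Derived: role_admin (round 3), export_allowed (round 1), break_glass (round 4). cond_2 never appears in any round.

cond_2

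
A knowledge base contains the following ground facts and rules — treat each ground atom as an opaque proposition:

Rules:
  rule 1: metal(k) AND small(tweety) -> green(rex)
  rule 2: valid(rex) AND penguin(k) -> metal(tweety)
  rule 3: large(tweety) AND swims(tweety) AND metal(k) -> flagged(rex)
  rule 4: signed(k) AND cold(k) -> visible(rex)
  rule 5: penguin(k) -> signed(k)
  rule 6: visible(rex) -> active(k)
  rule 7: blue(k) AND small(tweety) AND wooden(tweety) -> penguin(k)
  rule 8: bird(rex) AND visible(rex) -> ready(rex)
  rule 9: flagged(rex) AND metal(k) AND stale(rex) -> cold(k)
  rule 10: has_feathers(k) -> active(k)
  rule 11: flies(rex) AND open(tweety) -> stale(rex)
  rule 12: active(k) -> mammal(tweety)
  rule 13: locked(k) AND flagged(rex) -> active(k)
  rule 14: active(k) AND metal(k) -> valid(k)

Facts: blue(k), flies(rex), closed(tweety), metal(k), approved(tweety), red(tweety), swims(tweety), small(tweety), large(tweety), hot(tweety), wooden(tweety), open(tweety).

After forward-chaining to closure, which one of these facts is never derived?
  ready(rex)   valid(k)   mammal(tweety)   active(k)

Round 1 fires rule 1, rule 3, rule 7, rule 11, giving green(rex), flagged(rex), penguin(k), stale(rex).
Round 2 fires rule 5, rule 9, giving signed(k), cold(k).
Round 3 fires rule 4, giving visible(rex).
Round 4 fires rule 6, giving active(k).
Round 5 fires rule 12, rule 14, giving mammal(tweety), valid(k).
Derived: mammal(tweety) (round 5), active(k) (round 4), valid(k) (round 5). ready(rex) never appears in any round.

ready(rex)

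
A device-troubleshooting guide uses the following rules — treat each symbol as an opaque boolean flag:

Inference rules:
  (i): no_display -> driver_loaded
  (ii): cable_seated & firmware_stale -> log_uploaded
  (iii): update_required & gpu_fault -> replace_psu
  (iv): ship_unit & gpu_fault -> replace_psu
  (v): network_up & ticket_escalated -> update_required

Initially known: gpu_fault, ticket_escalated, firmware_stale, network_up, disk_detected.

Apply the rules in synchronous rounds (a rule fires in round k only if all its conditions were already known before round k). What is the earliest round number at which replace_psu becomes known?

2

Round 1: (v) [network_up & ticket_escalated -> update_required]. New: update_required.
Round 2: (iii) [update_required & gpu_fault -> replace_psu]. New: replace_psu.
replace_psu first appears in round 2.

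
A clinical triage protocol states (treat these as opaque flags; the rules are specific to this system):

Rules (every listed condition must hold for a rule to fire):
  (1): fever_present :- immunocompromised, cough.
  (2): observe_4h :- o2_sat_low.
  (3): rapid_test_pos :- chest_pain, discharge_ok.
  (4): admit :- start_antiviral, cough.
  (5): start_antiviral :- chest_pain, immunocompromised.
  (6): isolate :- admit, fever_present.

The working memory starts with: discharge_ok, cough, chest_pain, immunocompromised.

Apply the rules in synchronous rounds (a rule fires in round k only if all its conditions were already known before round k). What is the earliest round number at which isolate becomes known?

Round 1: (1) [fever_present :- immunocompromised, cough.]; (3) [rapid_test_pos :- chest_pain, discharge_ok.]; (5) [start_antiviral :- chest_pain, immunocompromised.]. Adds fever_present, rapid_test_pos, start_antiviral.
Round 2: (4) [admit :- start_antiviral, cough.]. Adds admit.
Round 3: (6) [isolate :- admit, fever_present.]. Adds isolate.
isolate first appears in round 3.

3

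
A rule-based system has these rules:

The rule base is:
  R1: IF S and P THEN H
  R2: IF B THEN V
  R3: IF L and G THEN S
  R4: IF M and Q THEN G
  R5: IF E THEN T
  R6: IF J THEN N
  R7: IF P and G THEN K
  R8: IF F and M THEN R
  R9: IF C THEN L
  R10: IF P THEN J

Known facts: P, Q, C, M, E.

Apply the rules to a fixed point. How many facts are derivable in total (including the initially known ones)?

13

Round 1: R4 [IF M and Q THEN G]; R5 [IF E THEN T]; R9 [IF C THEN L]; R10 [IF P THEN J]. New: G, T, L, J.
Round 2: R3 [IF L and G THEN S]; R6 [IF J THEN N]; R7 [IF P and G THEN K]. New: S, N, K.
Round 3: R1 [IF S and P THEN H]. New: H.
Closure: {C, E, G, H, J, K, L, M, N, P, Q, S, T} — 13 facts.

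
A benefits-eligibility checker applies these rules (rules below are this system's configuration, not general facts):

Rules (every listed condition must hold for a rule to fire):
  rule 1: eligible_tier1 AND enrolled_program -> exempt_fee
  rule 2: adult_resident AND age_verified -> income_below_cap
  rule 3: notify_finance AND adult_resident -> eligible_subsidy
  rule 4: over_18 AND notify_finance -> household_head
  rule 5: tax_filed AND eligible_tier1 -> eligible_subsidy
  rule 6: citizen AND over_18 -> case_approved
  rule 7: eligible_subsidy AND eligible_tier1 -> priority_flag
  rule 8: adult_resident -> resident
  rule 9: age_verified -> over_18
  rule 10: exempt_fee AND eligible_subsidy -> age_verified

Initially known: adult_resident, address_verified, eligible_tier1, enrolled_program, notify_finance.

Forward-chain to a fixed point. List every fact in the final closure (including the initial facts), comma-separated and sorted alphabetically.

address_verified, adult_resident, age_verified, eligible_subsidy, eligible_tier1, enrolled_program, exempt_fee, household_head, income_below_cap, notify_finance, over_18, priority_flag, resident

Round 1: rule 1 [eligible_tier1 AND enrolled_program -> exempt_fee]; rule 3 [notify_finance AND adult_resident -> eligible_subsidy]; rule 8 [adult_resident -> resident]. Adds exempt_fee, eligible_subsidy, resident.
Round 2: rule 7 [eligible_subsidy AND eligible_tier1 -> priority_flag]; rule 10 [exempt_fee AND eligible_subsidy -> age_verified]. Adds priority_flag, age_verified.
Round 3: rule 2 [adult_resident AND age_verified -> income_below_cap]; rule 9 [age_verified -> over_18]. Adds income_below_cap, over_18.
Round 4: rule 4 [over_18 AND notify_finance -> household_head]. Adds household_head.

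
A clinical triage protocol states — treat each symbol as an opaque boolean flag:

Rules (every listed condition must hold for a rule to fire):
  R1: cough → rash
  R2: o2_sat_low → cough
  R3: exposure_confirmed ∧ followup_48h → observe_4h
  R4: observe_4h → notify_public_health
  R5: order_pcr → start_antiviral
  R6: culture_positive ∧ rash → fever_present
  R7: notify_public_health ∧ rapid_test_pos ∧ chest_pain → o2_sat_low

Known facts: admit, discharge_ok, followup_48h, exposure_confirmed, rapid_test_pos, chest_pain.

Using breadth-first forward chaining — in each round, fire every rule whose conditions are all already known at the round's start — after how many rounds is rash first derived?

Round 1 fires R3, giving observe_4h.
Round 2 fires R4, giving notify_public_health.
Round 3 fires R7, giving o2_sat_low.
Round 4 fires R2, giving cough.
Round 5 fires R1, giving rash.
rash first appears in round 5.

5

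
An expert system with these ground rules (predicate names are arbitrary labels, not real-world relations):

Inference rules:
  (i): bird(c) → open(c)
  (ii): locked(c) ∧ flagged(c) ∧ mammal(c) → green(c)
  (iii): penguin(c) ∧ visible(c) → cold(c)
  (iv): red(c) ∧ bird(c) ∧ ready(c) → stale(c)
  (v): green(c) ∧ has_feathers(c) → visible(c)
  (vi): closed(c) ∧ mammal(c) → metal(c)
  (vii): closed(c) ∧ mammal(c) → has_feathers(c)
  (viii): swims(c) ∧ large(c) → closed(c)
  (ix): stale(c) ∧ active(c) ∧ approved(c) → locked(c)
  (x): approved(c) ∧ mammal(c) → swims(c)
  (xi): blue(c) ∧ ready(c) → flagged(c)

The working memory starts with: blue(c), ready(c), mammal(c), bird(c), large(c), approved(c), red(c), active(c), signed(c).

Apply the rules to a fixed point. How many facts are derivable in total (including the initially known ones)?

19

Round 1 — (i), (iv), (x), (xi), derive open(c), stale(c), swims(c), flagged(c).
Round 2 — (viii), (ix), derive closed(c), locked(c).
Round 3 — (ii), (vi), (vii), derive green(c), metal(c), has_feathers(c).
Round 4 — (v), derive visible(c).
Closure: {active(c), approved(c), bird(c), blue(c), closed(c), flagged(c), green(c), has_feathers(c), large(c), locked(c), mammal(c), metal(c), open(c), ready(c), red(c), signed(c), stale(c), swims(c), visible(c)} — 19 facts.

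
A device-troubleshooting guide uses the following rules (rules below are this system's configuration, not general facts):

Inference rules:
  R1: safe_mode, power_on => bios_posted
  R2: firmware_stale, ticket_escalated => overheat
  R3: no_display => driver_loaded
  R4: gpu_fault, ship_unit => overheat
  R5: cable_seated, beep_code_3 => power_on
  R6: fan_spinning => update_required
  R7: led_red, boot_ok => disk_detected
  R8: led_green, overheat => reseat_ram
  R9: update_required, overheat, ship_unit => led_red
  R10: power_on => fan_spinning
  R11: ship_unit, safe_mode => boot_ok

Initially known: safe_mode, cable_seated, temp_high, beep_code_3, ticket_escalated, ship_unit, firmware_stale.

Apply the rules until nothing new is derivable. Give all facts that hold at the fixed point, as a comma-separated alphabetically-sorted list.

[1] R2 [firmware_stale, ticket_escalated => overheat]; R5 [cable_seated, beep_code_3 => power_on]; R11 [ship_unit, safe_mode => boot_ok]. ⇒ new: overheat, power_on, boot_ok.
[2] R1 [safe_mode, power_on => bios_posted]; R10 [power_on => fan_spinning]. ⇒ new: bios_posted, fan_spinning.
[3] R6 [fan_spinning => update_required]. ⇒ new: update_required.
[4] R9 [update_required, overheat, ship_unit => led_red]. ⇒ new: led_red.
[5] R7 [led_red, boot_ok => disk_detected]. ⇒ new: disk_detected.

beep_code_3, bios_posted, boot_ok, cable_seated, disk_detected, fan_spinning, firmware_stale, led_red, overheat, power_on, safe_mode, ship_unit, temp_high, ticket_escalated, update_required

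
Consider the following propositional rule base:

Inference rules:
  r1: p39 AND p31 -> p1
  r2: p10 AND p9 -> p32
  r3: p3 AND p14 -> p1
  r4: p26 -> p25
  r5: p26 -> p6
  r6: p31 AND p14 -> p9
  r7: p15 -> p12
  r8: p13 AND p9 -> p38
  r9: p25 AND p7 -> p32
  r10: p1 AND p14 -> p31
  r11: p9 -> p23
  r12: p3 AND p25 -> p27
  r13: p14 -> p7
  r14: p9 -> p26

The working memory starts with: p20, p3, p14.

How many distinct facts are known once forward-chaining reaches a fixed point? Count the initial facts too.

Round 1 fires r3, r13, giving p1, p7.
Round 2 fires r10, giving p31.
Round 3 fires r6, giving p9.
Round 4 fires r11, r14, giving p23, p26.
Round 5 fires r4, r5, giving p25, p6.
Round 6 fires r9, r12, giving p32, p27.
Closure: {p1, p14, p20, p23, p25, p26, p27, p3, p31, p32, p6, p7, p9} — 13 facts.

13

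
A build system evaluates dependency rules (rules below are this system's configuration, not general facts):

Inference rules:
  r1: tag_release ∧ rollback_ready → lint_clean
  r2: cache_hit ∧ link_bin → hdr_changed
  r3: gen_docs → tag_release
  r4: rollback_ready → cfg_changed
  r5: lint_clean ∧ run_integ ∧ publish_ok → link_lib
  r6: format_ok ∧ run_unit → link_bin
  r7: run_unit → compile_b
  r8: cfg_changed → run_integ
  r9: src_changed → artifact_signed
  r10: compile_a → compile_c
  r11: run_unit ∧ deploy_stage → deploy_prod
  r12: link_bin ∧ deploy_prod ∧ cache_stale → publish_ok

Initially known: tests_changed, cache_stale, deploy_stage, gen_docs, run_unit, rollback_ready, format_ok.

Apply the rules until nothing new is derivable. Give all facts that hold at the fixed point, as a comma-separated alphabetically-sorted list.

Round 1: r3 [gen_docs → tag_release]; r4 [rollback_ready → cfg_changed]; r6 [format_ok ∧ run_unit → link_bin]; r7 [run_unit → compile_b]; r11 [run_unit ∧ deploy_stage → deploy_prod]. Adds tag_release, cfg_changed, link_bin, compile_b, deploy_prod.
Round 2: r1 [tag_release ∧ rollback_ready → lint_clean]; r8 [cfg_changed → run_integ]; r12 [link_bin ∧ deploy_prod ∧ cache_stale → publish_ok]. Adds lint_clean, run_integ, publish_ok.
Round 3: r5 [lint_clean ∧ run_integ ∧ publish_ok → link_lib]. Adds link_lib.

cache_stale, cfg_changed, compile_b, deploy_prod, deploy_stage, format_ok, gen_docs, link_bin, link_lib, lint_clean, publish_ok, rollback_ready, run_integ, run_unit, tag_release, tests_changed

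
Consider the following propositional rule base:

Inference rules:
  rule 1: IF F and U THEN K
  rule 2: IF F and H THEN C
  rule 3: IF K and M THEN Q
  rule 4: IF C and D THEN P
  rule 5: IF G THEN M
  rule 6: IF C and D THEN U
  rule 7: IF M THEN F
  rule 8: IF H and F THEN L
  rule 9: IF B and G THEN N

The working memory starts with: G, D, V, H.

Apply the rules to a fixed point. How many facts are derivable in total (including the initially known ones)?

12

Round 1 fires rule 5, giving M.
Round 2 fires rule 7, giving F.
Round 3 fires rule 2, rule 8, giving C, L.
Round 4 fires rule 4, rule 6, giving P, U.
Round 5 fires rule 1, giving K.
Round 6 fires rule 3, giving Q.
Closure: {C, D, F, G, H, K, L, M, P, Q, U, V} — 12 facts.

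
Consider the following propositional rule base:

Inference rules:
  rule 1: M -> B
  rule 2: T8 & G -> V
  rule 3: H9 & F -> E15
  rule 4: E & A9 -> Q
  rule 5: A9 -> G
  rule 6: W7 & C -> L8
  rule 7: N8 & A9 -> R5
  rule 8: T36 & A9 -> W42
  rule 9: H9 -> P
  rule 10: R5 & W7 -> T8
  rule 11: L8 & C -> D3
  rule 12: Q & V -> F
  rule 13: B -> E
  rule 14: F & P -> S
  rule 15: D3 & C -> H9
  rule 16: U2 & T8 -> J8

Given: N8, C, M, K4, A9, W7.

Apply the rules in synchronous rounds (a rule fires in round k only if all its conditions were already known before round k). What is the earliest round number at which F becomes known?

4

[1] rule 1 [M -> B]; rule 5 [A9 -> G]; rule 6 [W7 & C -> L8]; rule 7 [N8 & A9 -> R5]. ⇒ new: B, G, L8, R5.
[2] rule 10 [R5 & W7 -> T8]; rule 11 [L8 & C -> D3]; rule 13 [B -> E]. ⇒ new: T8, D3, E.
[3] rule 2 [T8 & G -> V]; rule 4 [E & A9 -> Q]; rule 15 [D3 & C -> H9]. ⇒ new: V, Q, H9.
[4] rule 9 [H9 -> P]; rule 12 [Q & V -> F]. ⇒ new: P, F.
F first appears in round 4.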